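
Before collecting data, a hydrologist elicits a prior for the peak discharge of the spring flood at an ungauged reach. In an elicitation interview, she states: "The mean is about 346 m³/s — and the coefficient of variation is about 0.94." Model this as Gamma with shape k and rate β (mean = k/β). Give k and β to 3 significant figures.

k ≈ 1.13, β ≈ 0.00327

For Gamma(k, rate β): mean = k/β, variance = k/β², so CV = 1/√k.
CV = 0.94, hence k = 1/CV² = 1.13.
Then β = k/mean = 1.13/346 = 0.00327.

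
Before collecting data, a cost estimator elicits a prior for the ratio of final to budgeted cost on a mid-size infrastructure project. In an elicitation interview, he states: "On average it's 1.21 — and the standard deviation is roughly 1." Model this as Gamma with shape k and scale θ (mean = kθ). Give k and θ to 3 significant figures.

k ≈ 1.46, θ ≈ 0.826

For Gamma(k, scale θ): mean = kθ, variance = kθ², so CV = 1/√k.
CV = SD/mean = 1/1.21 = 0.8264, hence k = 1/CV² = 1.46.
Then θ = mean/k = 1.21/1.46 = 0.826.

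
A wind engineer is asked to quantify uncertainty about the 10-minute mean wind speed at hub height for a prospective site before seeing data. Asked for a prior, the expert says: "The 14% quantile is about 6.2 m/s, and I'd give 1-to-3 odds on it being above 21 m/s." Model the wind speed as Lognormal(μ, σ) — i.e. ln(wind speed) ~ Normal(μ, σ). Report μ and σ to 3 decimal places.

If T ~ Lognormal(μ,σ) then ln T ~ Normal(μ,σ), so the p-quantile of ln T is μ + z_p·σ.
ln(6.2) = 1.825 and ln(21) = 3.045; z_{0.14} = -1.08, z_{0.75} = 0.6745.
σ = (3.045 − 1.825)/(0.6745 − (-1.08)) = 0.695.
μ = 1.825 − (-1.08)·0.695 = 2.576.

μ ≈ 2.576, σ ≈ 0.695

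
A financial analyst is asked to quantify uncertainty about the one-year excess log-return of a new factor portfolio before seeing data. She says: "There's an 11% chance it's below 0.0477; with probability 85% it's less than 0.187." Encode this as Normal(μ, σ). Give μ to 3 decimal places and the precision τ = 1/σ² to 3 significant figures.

μ = 0.123, τ = 264

For Normal(μ,σ), the p-quantile is μ + z_p·σ. Here z_{0.11} = -1.227, z_{0.85} = 1.036.
So 0.0477 = μ − 1.227σ and 0.187 = μ + 1.036σ.
Subtracting: σ = (0.187 − 0.0477)/(1.036 − (-1.227)) = 0.062.
Then μ = 0.0477 − (-1.227)·0.062 = 0.123.
Precision τ = 1/σ² = 1/0.06156² = 264.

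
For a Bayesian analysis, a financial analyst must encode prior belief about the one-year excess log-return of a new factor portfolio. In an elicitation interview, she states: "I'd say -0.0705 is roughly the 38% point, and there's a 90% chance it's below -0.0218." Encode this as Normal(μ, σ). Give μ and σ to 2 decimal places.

μ = -0.06, σ = 0.03

For Normal(μ,σ), the p-quantile is μ + z_p·σ. Here z_{0.38} = -0.3055, z_{0.9} = 1.282.
So -0.0705 = μ − 0.3055σ and -0.0218 = μ + 1.282σ.
Subtracting: σ = (-0.0218 − -0.0705)/(1.282 − (-0.3055)) = 0.03.
Then μ = -0.0705 − (-0.3055)·0.03 = -0.06.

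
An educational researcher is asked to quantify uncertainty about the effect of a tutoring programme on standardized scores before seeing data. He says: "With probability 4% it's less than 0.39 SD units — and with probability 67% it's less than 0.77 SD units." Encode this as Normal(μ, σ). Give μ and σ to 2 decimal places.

The p-quantile of Normal(μ,σ) is μ + z_p·σ, with z_{0.04} = -1.751 and z_{0.67} = 0.4399.
Eliminate σ: μ = (z₂·x₁ − z₁·x₂)/(z₂ − z₁) = (0.4399·0.39 − (-1.751)·0.77)/2.191 = 0.69.
Then σ = (x₂ − x₁)/(z₂ − z₁) = (0.77 − 0.39)/2.191 = 0.17.

μ = 0.69, σ = 0.17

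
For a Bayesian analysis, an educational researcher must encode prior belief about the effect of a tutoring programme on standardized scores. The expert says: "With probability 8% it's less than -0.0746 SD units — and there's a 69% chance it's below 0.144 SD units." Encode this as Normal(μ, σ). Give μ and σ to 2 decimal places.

μ = 0.09, σ = 0.11

The p-quantile of Normal(μ,σ) is μ + z_p·σ, with z_{0.08} = -1.405 and z_{0.69} = 0.4959.
Eliminate σ: μ = (z₂·x₁ − z₁·x₂)/(z₂ − z₁) = (0.4959·-0.0746 − (-1.405)·0.144)/1.901 = 0.09.
Then σ = (x₂ − x₁)/(z₂ − z₁) = (0.144 − -0.0746)/1.901 = 0.11.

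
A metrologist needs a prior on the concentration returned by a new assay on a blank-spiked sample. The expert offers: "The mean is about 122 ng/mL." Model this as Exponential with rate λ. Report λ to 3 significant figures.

Exponential mean = 1/λ, so λ = 1/122.0 = 0.0082.

λ ≈ 0.0082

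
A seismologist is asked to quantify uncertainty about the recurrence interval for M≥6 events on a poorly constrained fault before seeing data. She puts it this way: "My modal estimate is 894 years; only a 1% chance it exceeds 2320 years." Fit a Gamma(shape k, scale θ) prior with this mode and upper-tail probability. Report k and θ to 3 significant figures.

Gamma(k,θ) with k>1 has mode (k−1)θ, so θ = 894/(k−1).
Need P(X < 2320) = 0.99 with θ tied to k this way. Start at k = 2, θ = 894: P(X<2320) ≈ 0.732.
Too low — raise k to concentrate. Iterating converges to k ≈ 6.12.
Then θ = 894/(6.12−1) ≈ 175.

k ≈ 6.12, θ ≈ 175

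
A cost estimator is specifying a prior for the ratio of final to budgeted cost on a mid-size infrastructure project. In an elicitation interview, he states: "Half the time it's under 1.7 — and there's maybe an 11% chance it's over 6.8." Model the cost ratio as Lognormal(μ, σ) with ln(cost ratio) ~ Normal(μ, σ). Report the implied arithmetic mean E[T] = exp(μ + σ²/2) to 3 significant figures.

If T ~ Lognormal(μ,σ) then ln T ~ Normal(μ,σ), so the p-quantile of ln T is μ + z_p·σ.
ln(1.7) = 0.5306 and ln(6.8) = 1.917; z_{0.5} = 0, z_{0.89} = 1.227.
σ = (1.917 − 0.5306)/(1.227 − (0)) = 1.130.
μ = 0.5306 − (0)·1.130 = 0.531.
E[T] = exp(μ + σ²/2) = exp(0.531 + 0.6387) = 3.22.

E[T] ≈ 3.22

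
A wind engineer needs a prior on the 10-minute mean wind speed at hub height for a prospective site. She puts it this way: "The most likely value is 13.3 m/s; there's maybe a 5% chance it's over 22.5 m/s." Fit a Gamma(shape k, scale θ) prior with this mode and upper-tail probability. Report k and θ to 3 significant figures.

k ≈ 11.1, θ ≈ 1.32

Gamma(k,θ) with k>1 has mode (k−1)θ, so θ = 13.3/(k−1).
Need P(X < 22.5) = 0.95 with θ tied to k this way. Start at k = 2, θ = 13.3: P(X<22.5) ≈ 0.504.
Too low — raise k to concentrate. Iterating converges to k ≈ 11.1.
Then θ = 13.3/(11.1−1) ≈ 1.32.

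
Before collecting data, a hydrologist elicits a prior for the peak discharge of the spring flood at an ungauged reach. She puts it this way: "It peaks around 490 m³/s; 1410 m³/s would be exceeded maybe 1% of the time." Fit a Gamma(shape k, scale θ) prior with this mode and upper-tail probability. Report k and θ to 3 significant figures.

k ≈ 5.07, θ ≈ 120

Gamma(k,θ) with k>1 has mode (k−1)θ, so θ = 490/(k−1).
Need P(X < 1410) = 0.99 with θ tied to k this way. Start at k = 2, θ = 490: P(X<1410) ≈ 0.782.
Too low — raise k to concentrate. Iterating converges to k ≈ 5.07.
Then θ = 490/(5.07−1) ≈ 120.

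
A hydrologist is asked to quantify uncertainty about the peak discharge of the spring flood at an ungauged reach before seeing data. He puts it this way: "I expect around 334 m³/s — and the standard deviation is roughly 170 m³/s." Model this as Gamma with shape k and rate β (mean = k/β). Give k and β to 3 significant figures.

k ≈ 3.86, β ≈ 0.0116

For Gamma(k, rate β): mean = k/β, variance = k/β², so CV = 1/√k.
CV = SD/mean = 170/334 = 0.509, hence k = 1/CV² = 3.86.
Then β = k/mean = 3.86/334 = 0.0116.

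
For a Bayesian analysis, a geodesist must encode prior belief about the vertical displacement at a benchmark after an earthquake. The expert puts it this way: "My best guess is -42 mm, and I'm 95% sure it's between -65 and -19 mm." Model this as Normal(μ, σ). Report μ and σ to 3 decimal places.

A symmetric 95% interval runs μ ± z·σ with z = 1.96.
Half-width = 23, so σ = 23/1.96 = 11.735.
μ is the stated best guess, -42.000.

μ = -42.000, σ = 11.735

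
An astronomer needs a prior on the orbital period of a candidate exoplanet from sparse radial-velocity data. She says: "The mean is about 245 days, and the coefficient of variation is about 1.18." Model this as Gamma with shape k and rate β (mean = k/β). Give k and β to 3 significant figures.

For Gamma(k, rate β): mean = k/β, variance = k/β², so CV = 1/√k.
CV = 1.18, hence k = 1/CV² = 0.718.
Then β = k/mean = 0.718/245 = 0.00293.

k ≈ 0.718, β ≈ 0.00293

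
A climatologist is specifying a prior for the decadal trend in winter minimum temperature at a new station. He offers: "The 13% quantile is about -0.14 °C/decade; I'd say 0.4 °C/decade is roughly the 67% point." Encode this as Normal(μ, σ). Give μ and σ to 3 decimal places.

For Normal(μ,σ), the p-quantile is μ + z_p·σ. Here z_{0.13} = -1.126, z_{0.67} = 0.4399.
So -0.14 = μ − 1.126σ and 0.4 = μ + 0.4399σ.
Subtracting: σ = (0.4 − -0.14)/(0.4399 − (-1.126)) = 0.345.
Then μ = -0.14 − (-1.126)·0.345 = 0.248.

μ = 0.248, σ = 0.345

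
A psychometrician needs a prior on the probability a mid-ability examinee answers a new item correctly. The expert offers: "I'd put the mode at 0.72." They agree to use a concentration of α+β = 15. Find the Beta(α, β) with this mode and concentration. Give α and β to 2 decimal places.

α = 10.36, β = 4.64

For α,β > 1 the Beta mode is (α−1)/(α+β−2). With α+β = 15, the mode is (α−1)/13.
Set (α−1)/13 = 0.72 → α = 1 + 0.72·13 = 10.36.
β = 15 − α = 4.64.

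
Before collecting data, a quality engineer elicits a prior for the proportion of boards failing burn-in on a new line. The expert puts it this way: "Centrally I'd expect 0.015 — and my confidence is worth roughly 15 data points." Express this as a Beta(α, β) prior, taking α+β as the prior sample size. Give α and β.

α = 0.225, β = 14.775

Under the effective-sample-size interpretation, Beta(α, β) has prior mean α/(α+β) and prior sample size α+β.
So α+β = 15 and α/(α+β) = 0.015, giving α = 0.015·15 = 0.225 and β = 15 − 0.225 = 14.775.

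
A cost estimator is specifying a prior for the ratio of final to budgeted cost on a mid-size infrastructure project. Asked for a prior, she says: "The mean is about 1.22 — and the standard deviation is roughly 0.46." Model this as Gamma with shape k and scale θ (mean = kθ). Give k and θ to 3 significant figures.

k ≈ 7.03, θ ≈ 0.173

For Gamma(k, scale θ): mean = kθ, variance = kθ², so CV = 1/√k.
CV = SD/mean = 0.46/1.22 = 0.377, hence k = 1/CV² = 7.03.
Then θ = mean/k = 1.22/7.03 = 0.173.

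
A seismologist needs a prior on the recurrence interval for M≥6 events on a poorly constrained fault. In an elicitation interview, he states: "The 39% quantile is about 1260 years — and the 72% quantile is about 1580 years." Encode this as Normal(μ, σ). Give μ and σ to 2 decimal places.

μ = 1363.67, σ = 371.16

The p-quantile of Normal(μ,σ) is μ + z_p·σ, with z_{0.39} = -0.2793 and z_{0.72} = 0.5828.
Eliminate σ: μ = (z₂·x₁ − z₁·x₂)/(z₂ − z₁) = (0.5828·1260 − (-0.2793)·1580)/0.8622 = 1363.67.
Then σ = (x₂ − x₁)/(z₂ − z₁) = (1580 − 1260)/0.8622 = 371.16.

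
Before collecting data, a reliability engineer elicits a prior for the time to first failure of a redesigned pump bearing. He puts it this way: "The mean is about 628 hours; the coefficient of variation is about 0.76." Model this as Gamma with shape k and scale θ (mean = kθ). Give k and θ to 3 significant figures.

k ≈ 1.73, θ ≈ 363

For Gamma(k, scale θ): mean = kθ, variance = kθ², so CV = 1/√k.
CV = 0.76, hence k = 1/CV² = 1.73.
Then θ = mean/k = 628/1.73 = 363.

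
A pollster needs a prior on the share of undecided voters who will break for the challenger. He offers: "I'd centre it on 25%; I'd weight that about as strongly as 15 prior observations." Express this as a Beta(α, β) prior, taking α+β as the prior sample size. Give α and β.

α = 3.75, β = 11.25

Under the effective-sample-size interpretation, Beta(α, β) has prior mean α/(α+β) and prior sample size α+β.
So α+β = 15 and α/(α+β) = 0.25, giving α = 0.25·15 = 3.75 and β = 15 − 3.75 = 11.25.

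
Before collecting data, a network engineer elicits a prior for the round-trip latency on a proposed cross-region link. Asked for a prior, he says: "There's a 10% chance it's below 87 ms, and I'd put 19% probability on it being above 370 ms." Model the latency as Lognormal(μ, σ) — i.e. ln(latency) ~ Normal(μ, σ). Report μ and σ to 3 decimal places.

If T ~ Lognormal(μ,σ) then ln T ~ Normal(μ,σ), so the p-quantile of ln T is μ + z_p·σ.
ln(87) = 4.466 and ln(370) = 5.914; z_{0.1} = -1.282, z_{0.81} = 0.8779.
σ = (5.914 − 4.466)/(0.8779 − (-1.282)) = 0.670.
μ = 4.466 − (-1.282)·0.670 = 5.325.

μ ≈ 5.325, σ ≈ 0.670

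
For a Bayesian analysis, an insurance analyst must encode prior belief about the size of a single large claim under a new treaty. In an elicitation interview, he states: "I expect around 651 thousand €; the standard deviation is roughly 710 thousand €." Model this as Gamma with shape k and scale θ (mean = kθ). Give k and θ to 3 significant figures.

k ≈ 0.841, θ ≈ 774

For Gamma(k, scale θ): mean = kθ, variance = kθ², so CV = 1/√k.
CV = SD/mean = 710/651 = 1.091, hence k = 1/CV² = 0.841.
Then θ = mean/k = 651/0.841 = 774.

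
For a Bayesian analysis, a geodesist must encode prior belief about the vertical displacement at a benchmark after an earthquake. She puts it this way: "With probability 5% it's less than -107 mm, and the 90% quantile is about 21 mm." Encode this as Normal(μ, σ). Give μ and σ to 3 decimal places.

μ = -35.055, σ = 43.740

The p-quantile of Normal(μ,σ) is μ + z_p·σ, with z_{0.05} = -1.645 and z_{0.9} = 1.282.
Eliminate σ: μ = (z₂·x₁ − z₁·x₂)/(z₂ − z₁) = (1.282·-107 − (-1.645)·21)/2.926 = -35.055.
Then σ = (x₂ − x₁)/(z₂ − z₁) = (21 − -107)/2.926 = 43.740.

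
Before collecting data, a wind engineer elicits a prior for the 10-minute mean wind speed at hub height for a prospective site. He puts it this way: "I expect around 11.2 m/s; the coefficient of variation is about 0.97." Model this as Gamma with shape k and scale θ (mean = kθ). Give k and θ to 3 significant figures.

k ≈ 1.06, θ ≈ 10.5

For Gamma(k, scale θ): mean = kθ, variance = kθ², so CV = 1/√k.
CV = 0.97, hence k = 1/CV² = 1.06.
Then θ = mean/k = 11.2/1.06 = 10.5.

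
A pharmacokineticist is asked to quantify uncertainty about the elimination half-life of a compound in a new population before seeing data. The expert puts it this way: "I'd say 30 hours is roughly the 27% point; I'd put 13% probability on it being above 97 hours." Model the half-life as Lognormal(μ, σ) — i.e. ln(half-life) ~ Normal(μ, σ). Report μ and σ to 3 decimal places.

μ ≈ 3.815, σ ≈ 0.675

If T ~ Lognormal(μ,σ) then ln T ~ Normal(μ,σ), so the p-quantile of ln T is μ + z_p·σ.
ln(30) = 3.401 and ln(97) = 4.575; z_{0.27} = -0.6128, z_{0.87} = 1.126.
σ = (4.575 − 3.401)/(1.126 − (-0.6128)) = 0.675.
μ = 3.401 − (-0.6128)·0.675 = 3.815.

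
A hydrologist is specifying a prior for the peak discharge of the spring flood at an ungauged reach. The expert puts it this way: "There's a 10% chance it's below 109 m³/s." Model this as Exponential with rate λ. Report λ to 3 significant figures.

P(T < 109.0) = 1 − e^(−λ·109.0) = 0.1, so λ = −ln(1−0.1)/109.0 = −ln(0.9)/109.0 = 0.000967.

λ ≈ 0.000967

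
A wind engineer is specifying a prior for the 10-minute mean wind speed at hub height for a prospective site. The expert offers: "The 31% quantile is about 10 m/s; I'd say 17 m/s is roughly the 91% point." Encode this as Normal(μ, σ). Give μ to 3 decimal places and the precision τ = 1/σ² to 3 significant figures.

μ = 11.890, τ = 0.0688

The p-quantile of Normal(μ,σ) is μ + z_p·σ, with z_{0.31} = -0.4959 and z_{0.91} = 1.341.
Eliminate σ: μ = (z₂·x₁ − z₁·x₂)/(z₂ − z₁) = (1.341·10 − (-0.4959)·17)/1.837 = 11.890.
Then σ = (x₂ − x₁)/(z₂ − z₁) = (17 − 10)/1.837 = 3.811.
Precision τ = 1/σ² = 1/3.811² = 0.0688.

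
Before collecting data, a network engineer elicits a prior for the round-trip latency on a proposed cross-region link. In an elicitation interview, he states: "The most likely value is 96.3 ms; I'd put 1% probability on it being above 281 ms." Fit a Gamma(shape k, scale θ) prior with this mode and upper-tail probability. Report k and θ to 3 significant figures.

k ≈ 4.95, θ ≈ 24.4

Gamma(k,θ) with k>1 has mode (k−1)θ, so θ = 96.3/(k−1).
Need P(X < 281) = 0.99 with θ tied to k this way. Start at k = 2, θ = 96.3: P(X<281) ≈ 0.788.
Too low — raise k to concentrate. Iterating converges to k ≈ 4.95.
Then θ = 96.3/(4.95−1) ≈ 24.4.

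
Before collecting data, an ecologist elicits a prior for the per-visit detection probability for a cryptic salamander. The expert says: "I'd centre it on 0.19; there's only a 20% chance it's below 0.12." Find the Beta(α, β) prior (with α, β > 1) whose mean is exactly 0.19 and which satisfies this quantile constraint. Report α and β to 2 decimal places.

α ≈ 4.39, β ≈ 18.69

With mean 0.19 fixed, write α = 0.19s, β = 0.81s where s = α+β.
Need P(θ < 0.12) = 0.2 under Beta(0.19s, 0.81s). Normal approximation: (q−m)/√(m(1−m)/s) ≈ z_{0.2} = -0.842, so s ≈ 0.19·0.81·(-0.842)²/(0.12−0.19)² = 22.2.
At s = 22.2: P(θ<0.12) ≈ 0.206. Adjusting to match 0.2 gives s ≈ 23.08.
So α = 0.19·23.08 ≈ 4.39, β = 0.81·23.08 ≈ 18.69.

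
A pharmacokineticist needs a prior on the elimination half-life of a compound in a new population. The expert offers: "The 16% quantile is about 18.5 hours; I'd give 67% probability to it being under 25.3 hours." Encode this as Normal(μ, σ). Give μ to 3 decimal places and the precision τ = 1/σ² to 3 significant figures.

μ = 23.214, τ = 0.0445

For Normal(μ,σ), the p-quantile is μ + z_p·σ. Here z_{0.16} = -0.9945, z_{0.67} = 0.4399.
So 18.5 = μ − 0.9945σ and 25.3 = μ + 0.4399σ.
Subtracting: σ = (25.3 − 18.5)/(0.4399 − (-0.9945)) = 4.741.
Then μ = 18.5 − (-0.9945)·4.741 = 23.214.
Precision τ = 1/σ² = 1/4.741² = 0.0445.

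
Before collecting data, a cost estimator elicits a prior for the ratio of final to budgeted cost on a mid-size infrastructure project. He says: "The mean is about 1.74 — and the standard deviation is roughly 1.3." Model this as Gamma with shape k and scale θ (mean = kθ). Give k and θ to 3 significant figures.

For Gamma(k, scale θ): mean = kθ, variance = kθ², so CV = 1/√k.
CV = SD/mean = 1.3/1.74 = 0.7471, hence k = 1/CV² = 1.79.
Then θ = mean/k = 1.74/1.79 = 0.971.

k ≈ 1.79, θ ≈ 0.971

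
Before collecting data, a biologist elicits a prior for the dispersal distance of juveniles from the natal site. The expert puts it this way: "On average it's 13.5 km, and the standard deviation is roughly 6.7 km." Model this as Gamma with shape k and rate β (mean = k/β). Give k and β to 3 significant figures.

k ≈ 4.06, β ≈ 0.301

For Gamma(k, rate β): mean = k/β, variance = k/β², so CV = 1/√k.
CV = SD/mean = 6.7/13.5 = 0.4963, hence k = 1/CV² = 4.06.
Then β = k/mean = 4.06/13.5 = 0.301.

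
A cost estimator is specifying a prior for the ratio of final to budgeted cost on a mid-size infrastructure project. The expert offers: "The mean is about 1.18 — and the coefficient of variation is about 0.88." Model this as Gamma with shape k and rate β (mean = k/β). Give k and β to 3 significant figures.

For Gamma(k, rate β): mean = k/β, variance = k/β², so CV = 1/√k.
CV = 0.88, hence k = 1/CV² = 1.29.
Then β = k/mean = 1.29/1.18 = 1.09.

k ≈ 1.29, β ≈ 1.09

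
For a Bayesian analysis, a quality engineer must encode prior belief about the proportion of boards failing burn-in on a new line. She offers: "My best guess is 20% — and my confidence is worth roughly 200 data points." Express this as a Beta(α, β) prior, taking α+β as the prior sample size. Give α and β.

α = 40, β = 160

Under the effective-sample-size interpretation, Beta(α, β) has prior mean α/(α+β) and prior sample size α+β.
So α+β = 200 and α/(α+β) = 0.2, giving α = 0.2·200 = 40 and β = 200 − 40 = 160.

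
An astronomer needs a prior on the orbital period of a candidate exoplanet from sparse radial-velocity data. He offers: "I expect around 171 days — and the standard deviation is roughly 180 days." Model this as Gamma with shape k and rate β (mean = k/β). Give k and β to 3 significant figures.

For Gamma(k, rate β): mean = k/β, variance = k/β², so CV = 1/√k.
CV = SD/mean = 180/171 = 1.053, hence k = 1/CV² = 0.902.
Then β = k/mean = 0.902/171 = 0.00528.

k ≈ 0.902, β ≈ 0.00528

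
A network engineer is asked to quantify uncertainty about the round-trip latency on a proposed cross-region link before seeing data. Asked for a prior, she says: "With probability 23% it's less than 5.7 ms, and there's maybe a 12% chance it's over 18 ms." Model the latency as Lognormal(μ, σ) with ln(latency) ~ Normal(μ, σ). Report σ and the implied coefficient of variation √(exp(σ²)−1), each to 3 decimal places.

If T ~ Lognormal(μ,σ) then ln T ~ Normal(μ,σ), so the p-quantile of ln T is μ + z_p·σ.
ln(5.7) = 1.74 and ln(18) = 2.89; z_{0.23} = -0.7388, z_{0.88} = 1.175.
σ = (2.89 − 1.74)/(1.175 − (-0.7388)) = 0.601.
μ = 1.74 − (-0.7388)·0.601 = 2.184.
CV = √(exp(σ²)−1) = √(exp(0.3610)−1) = 0.659.

σ ≈ 0.601, CV ≈ 0.659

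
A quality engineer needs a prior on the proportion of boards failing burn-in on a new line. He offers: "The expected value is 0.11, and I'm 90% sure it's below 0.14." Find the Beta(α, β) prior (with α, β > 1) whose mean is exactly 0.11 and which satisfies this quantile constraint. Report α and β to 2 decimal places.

With mean 0.11 fixed, write α = 0.11s, β = 0.89s where s = α+β.
Need P(θ < 0.14) = 0.9 under Beta(0.11s, 0.89s). Normal approximation: (q−m)/√(m(1−m)/s) ≈ z_{0.9} = 1.28, so s ≈ 0.11·0.89·(1.28)²/(0.14−0.11)² = 178.7.
At s = 178.7: P(θ<0.14) ≈ 0.895. Adjusting to match 0.9 gives s ≈ 187.63.
So α = 0.11·187.63 ≈ 20.64, β = 0.89·187.63 ≈ 166.99.

α ≈ 20.64, β ≈ 166.99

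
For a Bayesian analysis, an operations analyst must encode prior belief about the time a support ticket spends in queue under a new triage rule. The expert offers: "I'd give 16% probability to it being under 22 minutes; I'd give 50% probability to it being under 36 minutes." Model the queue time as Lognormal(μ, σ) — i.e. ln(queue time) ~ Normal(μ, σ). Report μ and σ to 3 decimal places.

μ ≈ 3.584, σ ≈ 0.495

If T ~ Lognormal(μ,σ) then ln T ~ Normal(μ,σ), so the p-quantile of ln T is μ + z_p·σ.
ln(22) = 3.091 and ln(36) = 3.584; z_{0.16} = -0.9945, z_{0.5} = 0.
σ = (3.584 − 3.091)/(0 − (-0.9945)) = 0.495.
μ = 3.091 − (-0.9945)·0.495 = 3.584.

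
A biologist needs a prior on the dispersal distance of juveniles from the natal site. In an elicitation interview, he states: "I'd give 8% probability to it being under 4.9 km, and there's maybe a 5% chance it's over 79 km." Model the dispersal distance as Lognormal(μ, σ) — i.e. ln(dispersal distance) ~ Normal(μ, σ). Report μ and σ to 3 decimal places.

If T ~ Lognormal(μ,σ) then ln T ~ Normal(μ,σ), so the p-quantile of ln T is μ + z_p·σ.
ln(4.9) = 1.589 and ln(79) = 4.369; z_{0.08} = -1.405, z_{0.95} = 1.645.
σ = (4.369 − 1.589)/(1.645 − (-1.405)) = 0.912.
μ = 1.589 − (-1.405)·0.912 = 2.870.

μ ≈ 2.870, σ ≈ 0.912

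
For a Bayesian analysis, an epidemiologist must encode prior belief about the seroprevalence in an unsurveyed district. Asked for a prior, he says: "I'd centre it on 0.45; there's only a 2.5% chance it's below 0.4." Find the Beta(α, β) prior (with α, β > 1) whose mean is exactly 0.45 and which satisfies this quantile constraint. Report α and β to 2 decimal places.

With mean 0.45 fixed, write α = 0.45s, β = 0.55s where s = α+β.
Need P(θ < 0.4) = 0.025 under Beta(0.45s, 0.55s). Normal approximation: (q−m)/√(m(1−m)/s) ≈ z_{0.025} = -1.96, so s ≈ 0.45·0.55·(-1.96)²/(0.4−0.45)² = 380.3.
At s = 380.3: P(θ<0.4) ≈ 0.024. Adjusting to match 0.025 gives s ≈ 375.06.
So α = 0.45·375.06 ≈ 168.78, β = 0.55·375.06 ≈ 206.28.

α ≈ 168.78, β ≈ 206.28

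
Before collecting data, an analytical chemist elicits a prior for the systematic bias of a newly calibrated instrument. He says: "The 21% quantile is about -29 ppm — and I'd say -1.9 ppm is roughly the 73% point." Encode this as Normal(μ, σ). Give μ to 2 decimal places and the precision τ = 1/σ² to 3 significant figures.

μ = -13.60, τ = 0.00274

The p-quantile of Normal(μ,σ) is μ + z_p·σ, with z_{0.21} = -0.8064 and z_{0.73} = 0.6128.
Eliminate σ: μ = (z₂·x₁ − z₁·x₂)/(z₂ − z₁) = (0.6128·-29 − (-0.8064)·-1.9)/1.419 = -13.60.
Then σ = (x₂ − x₁)/(z₂ − z₁) = (-1.9 − -29)/1.419 = 19.09.
Precision τ = 1/σ² = 1/19.09² = 0.00274.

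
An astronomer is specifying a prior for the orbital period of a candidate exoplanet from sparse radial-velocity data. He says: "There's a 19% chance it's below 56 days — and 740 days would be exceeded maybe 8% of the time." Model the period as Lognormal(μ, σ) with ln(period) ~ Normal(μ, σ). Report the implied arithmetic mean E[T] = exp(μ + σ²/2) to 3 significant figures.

E[T] ≈ 286 days

If T ~ Lognormal(μ,σ) then ln T ~ Normal(μ,σ), so the p-quantile of ln T is μ + z_p·σ.
ln(56) = 4.025 and ln(740) = 6.607; z_{0.19} = -0.8779, z_{0.92} = 1.405.
σ = (6.607 − 4.025)/(1.405 − (-0.8779)) = 1.131.
μ = 4.025 − (-0.8779)·1.131 = 5.018.
E[T] = exp(μ + σ²/2) = exp(5.018 + 0.6392) = 286 days.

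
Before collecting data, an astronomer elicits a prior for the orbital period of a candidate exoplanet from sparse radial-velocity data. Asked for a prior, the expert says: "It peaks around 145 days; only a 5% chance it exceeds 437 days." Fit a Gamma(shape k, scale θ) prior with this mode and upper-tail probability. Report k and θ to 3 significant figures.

Gamma(k,θ) with k>1 has mode (k−1)θ, so θ = 145/(k−1).
Need P(X < 437) = 0.95 with θ tied to k this way. Start at k = 2, θ = 145: P(X<437) ≈ 0.803.
Too low — raise k to concentrate. Iterating converges to k ≈ 3.18.
Then θ = 145/(3.18−1) ≈ 66.6.

k ≈ 3.18, θ ≈ 66.6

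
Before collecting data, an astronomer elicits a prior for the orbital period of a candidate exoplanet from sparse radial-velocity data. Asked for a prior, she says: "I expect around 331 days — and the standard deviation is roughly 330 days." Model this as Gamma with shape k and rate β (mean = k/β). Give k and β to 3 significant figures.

k ≈ 1.01, β ≈ 0.00304

For Gamma(k, rate β): mean = k/β, variance = k/β², so CV = 1/√k.
CV = SD/mean = 330/331 = 0.997, hence k = 1/CV² = 1.01.
Then β = k/mean = 1.01/331 = 0.00304.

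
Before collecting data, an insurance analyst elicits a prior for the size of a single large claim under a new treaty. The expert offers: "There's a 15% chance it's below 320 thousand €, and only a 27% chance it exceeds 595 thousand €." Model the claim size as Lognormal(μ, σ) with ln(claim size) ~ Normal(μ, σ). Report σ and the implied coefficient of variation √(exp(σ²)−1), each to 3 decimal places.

σ ≈ 0.376, CV ≈ 0.390

If T ~ Lognormal(μ,σ) then ln T ~ Normal(μ,σ), so the p-quantile of ln T is μ + z_p·σ.
ln(320) = 5.768 and ln(595) = 6.389; z_{0.15} = -1.036, z_{0.73} = 0.6128.
σ = (6.389 − 5.768)/(0.6128 − (-1.036)) = 0.376.
μ = 5.768 − (-1.036)·0.376 = 6.158.
CV = √(exp(σ²)−1) = √(exp(0.1414)−1) = 0.390.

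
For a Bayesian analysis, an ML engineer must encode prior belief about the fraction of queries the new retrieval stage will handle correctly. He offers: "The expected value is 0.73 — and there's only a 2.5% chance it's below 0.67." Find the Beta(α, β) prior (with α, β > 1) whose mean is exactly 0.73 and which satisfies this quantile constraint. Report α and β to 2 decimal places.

With mean 0.73 fixed, write α = 0.73s, β = 0.27s where s = α+β.
Need P(θ < 0.67) = 0.025 under Beta(0.73s, 0.27s). Normal approximation: (q−m)/√(m(1−m)/s) ≈ z_{0.025} = -1.96, so s ≈ 0.73·0.27·(-1.96)²/(0.67−0.73)² = 210.3.
At s = 210.3: P(θ<0.67) ≈ 0.028. Adjusting to match 0.025 gives s ≈ 223.09.
So α = 0.73·223.09 ≈ 162.86, β = 0.27·223.09 ≈ 60.24.

α ≈ 162.86, β ≈ 60.24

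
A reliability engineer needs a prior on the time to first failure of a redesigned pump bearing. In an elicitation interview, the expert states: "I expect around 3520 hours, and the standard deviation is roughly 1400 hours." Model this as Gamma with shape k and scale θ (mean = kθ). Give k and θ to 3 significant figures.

k ≈ 6.32, θ ≈ 557

For Gamma(k, scale θ): mean = kθ, variance = kθ², so CV = 1/√k.
CV = SD/mean = 1400/3520 = 0.3977, hence k = 1/CV² = 6.32.
Then θ = mean/k = 3520/6.32 = 557.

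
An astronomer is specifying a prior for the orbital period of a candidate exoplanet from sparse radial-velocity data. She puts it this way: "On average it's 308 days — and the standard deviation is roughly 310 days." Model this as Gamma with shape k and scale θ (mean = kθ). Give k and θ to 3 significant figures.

k ≈ 0.987, θ ≈ 312

For Gamma(k, scale θ): mean = kθ, variance = kθ², so CV = 1/√k.
CV = SD/mean = 310/308 = 1.006, hence k = 1/CV² = 0.987.
Then θ = mean/k = 308/0.987 = 312.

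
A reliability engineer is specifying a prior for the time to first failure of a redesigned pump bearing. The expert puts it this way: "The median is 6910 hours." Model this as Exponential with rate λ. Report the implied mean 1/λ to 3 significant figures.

Exponential median = ln 2 / λ, so λ = ln 2 / 6910.0 = 0.0001.
Mean = 1/λ = 9970 hours.

mean ≈ 9970 hours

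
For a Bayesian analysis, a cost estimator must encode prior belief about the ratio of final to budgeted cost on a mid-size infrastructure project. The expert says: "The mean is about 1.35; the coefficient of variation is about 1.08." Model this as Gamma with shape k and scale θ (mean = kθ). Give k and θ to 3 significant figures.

k ≈ 0.857, θ ≈ 1.57

For Gamma(k, scale θ): mean = kθ, variance = kθ², so CV = 1/√k.
CV = 1.08, hence k = 1/CV² = 0.857.
Then θ = mean/k = 1.35/0.857 = 1.57.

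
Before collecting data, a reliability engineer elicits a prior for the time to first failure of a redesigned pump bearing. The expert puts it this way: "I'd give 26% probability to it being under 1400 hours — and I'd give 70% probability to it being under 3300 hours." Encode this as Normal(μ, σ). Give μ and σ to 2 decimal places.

The p-quantile of Normal(μ,σ) is μ + z_p·σ, with z_{0.26} = -0.6433 and z_{0.7} = 0.5244.
Eliminate σ: μ = (z₂·x₁ − z₁·x₂)/(z₂ − z₁) = (0.5244·1400 − (-0.6433)·3300)/1.168 = 2446.77.
Then σ = (x₂ − x₁)/(z₂ − z₁) = (3300 − 1400)/1.168 = 1627.07.

μ = 2446.77, σ = 1627.07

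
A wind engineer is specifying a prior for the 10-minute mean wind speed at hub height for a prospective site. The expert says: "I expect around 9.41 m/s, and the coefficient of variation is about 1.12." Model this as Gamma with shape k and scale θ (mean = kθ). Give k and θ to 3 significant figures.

For Gamma(k, scale θ): mean = kθ, variance = kθ², so CV = 1/√k.
CV = 1.12, hence k = 1/CV² = 0.797.
Then θ = mean/k = 9.41/0.797 = 11.8.

k ≈ 0.797, θ ≈ 11.8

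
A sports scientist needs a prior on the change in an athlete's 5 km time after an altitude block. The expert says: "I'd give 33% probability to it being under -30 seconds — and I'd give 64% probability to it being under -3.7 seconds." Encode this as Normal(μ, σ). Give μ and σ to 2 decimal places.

For Normal(μ,σ), the p-quantile is μ + z_p·σ. Here z_{0.33} = -0.4399, z_{0.64} = 0.3585.
So -30 = μ − 0.4399σ and -3.7 = μ + 0.3585σ.
Subtracting: σ = (-3.7 − -30)/(0.3585 − (-0.4399)) = 32.94.
Then μ = -30 − (-0.4399)·32.94 = -15.51.

μ = -15.51, σ = 32.94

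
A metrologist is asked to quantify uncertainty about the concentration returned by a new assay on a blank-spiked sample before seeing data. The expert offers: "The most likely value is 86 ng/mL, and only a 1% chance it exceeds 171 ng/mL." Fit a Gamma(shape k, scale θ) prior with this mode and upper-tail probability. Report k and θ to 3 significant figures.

Gamma(k,θ) with k>1 has mode (k−1)θ, so θ = 86/(k−1).
Need P(X < 171) = 0.99 with θ tied to k this way. Start at k = 2, θ = 86: P(X<171) ≈ 0.591.
Too low — raise k to concentrate. Iterating converges to k ≈ 11.4.
Then θ = 86/(11.4−1) ≈ 8.26.

k ≈ 11.4, θ ≈ 8.26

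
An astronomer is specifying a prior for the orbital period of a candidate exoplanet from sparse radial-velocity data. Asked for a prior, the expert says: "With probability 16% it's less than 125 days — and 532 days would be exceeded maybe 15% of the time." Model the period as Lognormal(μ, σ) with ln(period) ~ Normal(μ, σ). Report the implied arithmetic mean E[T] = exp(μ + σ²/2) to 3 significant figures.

If T ~ Lognormal(μ,σ) then ln T ~ Normal(μ,σ), so the p-quantile of ln T is μ + z_p·σ.
ln(125) = 4.828 and ln(532) = 6.277; z_{0.16} = -0.9945, z_{0.85} = 1.036.
σ = (6.277 − 4.828)/(1.036 − (-0.9945)) = 0.713.
μ = 4.828 − (-0.9945)·0.713 = 5.538.
E[T] = exp(μ + σ²/2) = exp(5.538 + 0.2543) = 328 days.

E[T] ≈ 328 days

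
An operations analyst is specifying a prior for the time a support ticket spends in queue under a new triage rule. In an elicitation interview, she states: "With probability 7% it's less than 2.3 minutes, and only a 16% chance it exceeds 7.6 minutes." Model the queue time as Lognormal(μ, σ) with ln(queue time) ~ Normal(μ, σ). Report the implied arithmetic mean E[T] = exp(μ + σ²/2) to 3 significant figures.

E[T] ≈ 5.28 minutes

If T ~ Lognormal(μ,σ) then ln T ~ Normal(μ,σ), so the p-quantile of ln T is μ + z_p·σ.
ln(2.3) = 0.8329 and ln(7.6) = 2.028; z_{0.07} = -1.476, z_{0.84} = 0.9945.
σ = (2.028 − 0.8329)/(0.9945 − (-1.476)) = 0.484.
μ = 0.8329 − (-1.476)·0.484 = 1.547.
E[T] = exp(μ + σ²/2) = exp(1.547 + 0.1171) = 5.28 minutes.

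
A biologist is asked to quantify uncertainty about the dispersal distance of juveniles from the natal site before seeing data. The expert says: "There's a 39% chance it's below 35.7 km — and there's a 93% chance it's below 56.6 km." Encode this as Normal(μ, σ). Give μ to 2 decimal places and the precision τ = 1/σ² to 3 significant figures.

The p-quantile of Normal(μ,σ) is μ + z_p·σ, with z_{0.39} = -0.2793 and z_{0.93} = 1.476.
Eliminate σ: μ = (z₂·x₁ − z₁·x₂)/(z₂ − z₁) = (1.476·35.7 − (-0.2793)·56.6)/1.755 = 39.03.
Then σ = (x₂ − x₁)/(z₂ − z₁) = (56.6 − 35.7)/1.755 = 11.91.
Precision τ = 1/σ² = 1/11.91² = 0.00705.

μ = 39.03, τ = 0.00705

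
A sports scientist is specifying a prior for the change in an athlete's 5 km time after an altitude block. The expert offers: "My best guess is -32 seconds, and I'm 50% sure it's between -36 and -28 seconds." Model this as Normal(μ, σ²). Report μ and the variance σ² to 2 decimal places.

μ = -32.00, σ² = 35.17

A symmetric 50% interval runs μ ± z·σ with z = 0.6745.
Half-width = 4, so σ = 4/0.6745 = 5.930 and σ² = 35.17.
μ is the stated best guess, -32.00.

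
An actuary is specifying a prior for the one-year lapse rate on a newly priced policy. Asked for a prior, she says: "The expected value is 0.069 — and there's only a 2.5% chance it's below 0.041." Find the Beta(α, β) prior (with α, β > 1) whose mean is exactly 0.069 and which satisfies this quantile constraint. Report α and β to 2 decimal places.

α ≈ 17.18, β ≈ 231.76

With mean 0.069 fixed, write α = 0.069s, β = 0.931s where s = α+β.
Need P(θ < 0.041) = 0.025 under Beta(0.069s, 0.931s). Normal approximation: (q−m)/√(m(1−m)/s) ≈ z_{0.025} = -1.96, so s ≈ 0.069·0.931·(-1.96)²/(0.041−0.069)² = 314.8.
At s = 314.8: P(θ<0.041) ≈ 0.013. Adjusting to match 0.025 gives s ≈ 248.94.
So α = 0.069·248.94 ≈ 17.18, β = 0.931·248.94 ≈ 231.76.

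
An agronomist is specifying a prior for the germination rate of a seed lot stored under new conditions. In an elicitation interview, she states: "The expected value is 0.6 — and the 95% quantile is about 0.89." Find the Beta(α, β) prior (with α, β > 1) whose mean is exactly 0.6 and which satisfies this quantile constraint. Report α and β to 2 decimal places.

With mean 0.6 fixed, write α = 0.6s, β = 0.4s where s = α+β.
Need P(θ < 0.89) = 0.95 under Beta(0.6s, 0.4s). Normal approximation: (q−m)/√(m(1−m)/s) ≈ z_{0.95} = 1.64, so s ≈ 0.6·0.4·(1.64)²/(0.89−0.6)² = 7.7.
At s = 7.7: P(θ<0.89) ≈ 0.975. Adjusting to match 0.95 gives s ≈ 5.63.
So α = 0.6·5.63 ≈ 3.38, β = 0.4·5.63 ≈ 2.25.

α ≈ 3.38, β ≈ 2.25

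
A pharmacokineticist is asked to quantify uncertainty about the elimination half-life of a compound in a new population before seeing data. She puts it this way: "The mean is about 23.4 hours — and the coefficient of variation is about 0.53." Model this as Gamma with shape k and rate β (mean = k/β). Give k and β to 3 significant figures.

For Gamma(k, rate β): mean = k/β, variance = k/β², so CV = 1/√k.
CV = 0.53, hence k = 1/CV² = 3.56.
Then β = k/mean = 3.56/23.4 = 0.152.

k ≈ 3.56, β ≈ 0.152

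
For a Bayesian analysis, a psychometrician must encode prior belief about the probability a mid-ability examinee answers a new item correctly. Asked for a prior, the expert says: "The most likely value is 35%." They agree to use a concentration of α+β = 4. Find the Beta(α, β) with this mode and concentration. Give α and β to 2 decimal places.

For α,β > 1 the Beta mode is (α−1)/(α+β−2). With α+β = 4, the mode is (α−1)/2.
Set (α−1)/2 = 0.35 → α = 1 + 0.35·2 = 1.70.
β = 4 − α = 2.30.

α = 1.70, β = 2.30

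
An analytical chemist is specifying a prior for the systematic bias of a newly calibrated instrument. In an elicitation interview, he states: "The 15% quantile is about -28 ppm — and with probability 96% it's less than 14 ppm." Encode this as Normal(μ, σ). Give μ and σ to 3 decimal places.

μ = -12.382, σ = 15.069

The p-quantile of Normal(μ,σ) is μ + z_p·σ, with z_{0.15} = -1.036 and z_{0.96} = 1.751.
Eliminate σ: μ = (z₂·x₁ − z₁·x₂)/(z₂ − z₁) = (1.751·-28 − (-1.036)·14)/2.787 = -12.382.
Then σ = (x₂ − x₁)/(z₂ − z₁) = (14 − -28)/2.787 = 15.069.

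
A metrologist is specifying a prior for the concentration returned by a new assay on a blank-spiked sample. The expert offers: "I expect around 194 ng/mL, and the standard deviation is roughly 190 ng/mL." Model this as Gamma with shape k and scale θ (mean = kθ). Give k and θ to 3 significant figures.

k ≈ 1.04, θ ≈ 186

For Gamma(k, scale θ): mean = kθ, variance = kθ², so CV = 1/√k.
CV = SD/mean = 190/194 = 0.9794, hence k = 1/CV² = 1.04.
Then θ = mean/k = 194/1.04 = 186.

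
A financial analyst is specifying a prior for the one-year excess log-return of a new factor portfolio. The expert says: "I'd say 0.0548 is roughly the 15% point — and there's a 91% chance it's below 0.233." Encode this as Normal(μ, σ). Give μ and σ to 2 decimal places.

The p-quantile of Normal(μ,σ) is μ + z_p·σ, with z_{0.15} = -1.036 and z_{0.91} = 1.341.
Eliminate σ: μ = (z₂·x₁ − z₁·x₂)/(z₂ − z₁) = (1.341·0.0548 − (-1.036)·0.233)/2.377 = 0.13.
Then σ = (x₂ − x₁)/(z₂ − z₁) = (0.233 − 0.0548)/2.377 = 0.07.

μ = 0.13, σ = 0.07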